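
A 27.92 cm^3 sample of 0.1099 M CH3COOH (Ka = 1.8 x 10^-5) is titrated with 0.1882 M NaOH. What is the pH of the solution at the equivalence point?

8.79

n(CH3COOH) = 0.1099 x 0.02792 = 0.003068 mol; V(NaOH) at equivalence = 0.003068/0.1882 = 0.01630 L.
At equivalence all the acid is converted to CH3COO-; total volume = 0.02792 + 0.01630 = 0.04422 L, so [CH3COO-] = 0.003068/0.04422 = 0.06938 M.
Kb = Kw/Ka = 1.0e-14 / 1.8 x 10^-5 = 5.56e-10.
[OH^-] = sqrt(Kb x [CH3COO-]) = sqrt(5.56e-10 x 0.06938) = 6.21e-6 M.
pOH = 5.21, so pH = 14.00 - 5.21 = 8.79.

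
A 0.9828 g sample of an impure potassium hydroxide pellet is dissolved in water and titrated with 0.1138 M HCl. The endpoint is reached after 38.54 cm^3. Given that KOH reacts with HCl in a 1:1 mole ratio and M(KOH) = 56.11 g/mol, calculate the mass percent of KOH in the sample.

n(HCl) = 0.1138 x 0.03854 = 0.004386 mol.
n(KOH) = 0.004386 / 1 = 0.004386 mol.
mass of KOH = 0.004386 x 56.11 = 0.2461 g.
% purity = 0.2461 / 0.9828 x 100 = 25.0%.

25.0%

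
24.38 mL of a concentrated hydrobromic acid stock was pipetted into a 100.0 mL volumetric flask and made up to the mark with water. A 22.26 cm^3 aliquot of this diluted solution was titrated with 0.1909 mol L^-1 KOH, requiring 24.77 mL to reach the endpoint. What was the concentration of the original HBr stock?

n(KOH) = 0.1909 x 0.02477 = 0.004729 mol.
n(HBr) in the aliquot = 0.004729 mol.
[diluted HBr] = 0.004729 / 0.02226 = 0.2124 M.
Dilution factor = 100.0/24.38 = 4.102, so [stock] = 0.2124 x 4.102 = 0.871 M.

0.871 M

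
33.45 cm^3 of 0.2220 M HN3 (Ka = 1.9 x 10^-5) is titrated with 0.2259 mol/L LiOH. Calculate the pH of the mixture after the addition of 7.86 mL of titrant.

Initial n(HN3) = 0.2220 x 0.03345 = 0.007426 mol.
n(LiOH) added = 0.2259 x 0.007860 = 0.001776 mol, converting that many moles of HN3 to N3-.
Remaining n(HN3) = 0.005650 mol; n(N3-) = 0.001776 mol.
By Henderson-Hasselbalch, pH = pKa + log([A^-]/[HA]) = 4.72 + log(0.001776/0.005650) = 4.72 + (-0.50) = 4.22.

4.22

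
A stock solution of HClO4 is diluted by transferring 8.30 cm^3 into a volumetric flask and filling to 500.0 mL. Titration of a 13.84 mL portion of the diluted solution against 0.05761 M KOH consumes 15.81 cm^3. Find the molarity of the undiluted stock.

n(KOH) = 0.05761 x 0.01581 = 0.0009108 mol.
n(HClO4) in the aliquot = 0.0009108 mol.
[diluted HClO4] = 0.0009108 / 0.01384 = 0.06581 M.
Dilution factor = 500.0/8.300 = 60.24, so [stock] = 0.06581 x 60.24 = 3.96 M.

3.96 M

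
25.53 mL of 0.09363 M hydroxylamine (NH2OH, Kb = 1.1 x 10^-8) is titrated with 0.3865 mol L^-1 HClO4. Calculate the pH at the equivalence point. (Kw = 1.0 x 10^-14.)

n(NH2OH) = 0.09363 x 0.02553 = 0.002390 mol; V(HClO4) at equivalence = 0.002390/0.3865 = 0.006185 L.
At equivalence the base is fully converted to NH3OH+; total volume = 0.03171 L, so [NH3OH+] = 0.002390/0.03171 = 0.07537 M.
Ka(NH3OH+) = Kw/Kb = 1.0e-14 / 1.1 x 10^-8 = 9.09e-7.
[H^+] = sqrt(Ka x [NH3OH+]) = sqrt(9.09e-7 x 0.07537) = 0.000262 M.
pH = -log(0.000262) = 3.58.

3.58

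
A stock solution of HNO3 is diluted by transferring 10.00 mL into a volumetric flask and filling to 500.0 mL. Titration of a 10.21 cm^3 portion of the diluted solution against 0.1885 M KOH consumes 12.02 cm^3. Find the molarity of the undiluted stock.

n(KOH) = 0.1885 x 0.01202 = 0.002266 mol.
n(HNO3) in the aliquot = 0.002266 mol.
[diluted HNO3] = 0.002266 / 0.01021 = 0.2219 M.
Dilution factor = 500.0/10.00 = 50.00, so [stock] = 0.2219 x 50.00 = 11.1 M.

11.1 M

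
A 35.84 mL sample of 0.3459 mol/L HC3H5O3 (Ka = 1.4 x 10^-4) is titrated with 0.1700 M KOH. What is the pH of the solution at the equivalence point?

n(HC3H5O3) = 0.3459 x 0.03584 = 0.01240 mol; V(KOH) at equivalence = 0.01240/0.1700 = 0.07292 L.
At equivalence all the acid is converted to C3H5O3-; total volume = 0.03584 + 0.07292 = 0.1088 L, so [C3H5O3-] = 0.01240/0.1088 = 0.1140 M.
Kb = Kw/Ka = 1.0e-14 / 1.4 x 10^-4 = 7.14e-11.
[OH^-] = sqrt(Kb x [C3H5O3-]) = sqrt(7.14e-11 x 0.1140) = 2.85e-6 M.
pOH = 5.54, so pH = 14.00 - 5.54 = 8.46.

8.46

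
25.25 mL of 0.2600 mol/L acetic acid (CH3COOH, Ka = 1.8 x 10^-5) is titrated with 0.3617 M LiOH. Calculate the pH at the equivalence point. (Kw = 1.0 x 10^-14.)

8.96

n(CH3COOH) = 0.2600 x 0.02525 = 0.006565 mol; V(LiOH) at equivalence = 0.006565/0.3617 = 0.01815 L.
At equivalence all the acid is converted to CH3COO-; total volume = 0.02525 + 0.01815 = 0.04340 L, so [CH3COO-] = 0.006565/0.04340 = 0.1513 M.
Kb = Kw/Ka = 1.0e-14 / 1.8 x 10^-5 = 5.56e-10.
[OH^-] = sqrt(Kb x [CH3COO-]) = sqrt(5.56e-10 x 0.1513) = 9.17e-6 M.
pOH = 5.04, so pH = 14.00 - 5.04 = 8.96.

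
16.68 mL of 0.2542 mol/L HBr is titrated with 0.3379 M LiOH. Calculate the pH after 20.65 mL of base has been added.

12.87

n(acid) = 0.2542 x 0.01668 = 0.004240 mol; n(LiOH) added = 0.3379 x 0.02065 = 0.006978 mol.
Base is in excess by 0.006978 - 0.004240 = 0.002738 mol in a total volume of 0.03733 L.
[OH^-] = 0.002738/0.03733 = 0.07333 M, so pOH = 1.13 and pH = 14.00 - 1.13 = 12.87.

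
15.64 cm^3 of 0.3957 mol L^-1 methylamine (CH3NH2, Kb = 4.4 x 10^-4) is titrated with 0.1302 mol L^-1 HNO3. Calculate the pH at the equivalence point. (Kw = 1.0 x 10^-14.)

n(CH3NH2) = 0.3957 x 0.01564 = 0.006189 mol; V(HNO3) at equivalence = 0.006189/0.1302 = 0.04753 L.
At equivalence the base is fully converted to CH3NH3+; total volume = 0.06317 L, so [CH3NH3+] = 0.006189/0.06317 = 0.09797 M.
Ka(CH3NH3+) = Kw/Kb = 1.0e-14 / 4.4 x 10^-4 = 2.27e-11.
[H^+] = sqrt(Ka x [CH3NH3+]) = sqrt(2.27e-11 x 0.09797) = 1.49e-6 M.
pH = -log(1.49e-6) = 5.83.

5.83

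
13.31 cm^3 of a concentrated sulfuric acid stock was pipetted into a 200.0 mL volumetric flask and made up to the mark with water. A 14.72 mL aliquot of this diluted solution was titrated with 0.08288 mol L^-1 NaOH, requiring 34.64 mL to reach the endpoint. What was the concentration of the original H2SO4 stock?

n(NaOH) = 0.08288 x 0.03464 = 0.002871 mol.
n(H2SO4) in the aliquot = 0.002871 x 1/2 = 0.001435 mol.
[diluted H2SO4] = 0.001435 / 0.01472 = 0.09752 M.
Dilution factor = 200.0/13.31 = 15.03, so [stock] = 0.09752 x 15.03 = 1.47 M.

1.47 M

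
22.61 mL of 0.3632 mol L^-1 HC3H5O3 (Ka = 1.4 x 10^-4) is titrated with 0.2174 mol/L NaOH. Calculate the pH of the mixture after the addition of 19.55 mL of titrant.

3.88

Initial n(HC3H5O3) = 0.3632 x 0.02261 = 0.008212 mol.
n(NaOH) added = 0.2174 x 0.01955 = 0.004250 mol, converting that many moles of HC3H5O3 to C3H5O3-.
Remaining n(HC3H5O3) = 0.003962 mol; n(C3H5O3-) = 0.004250 mol.
By Henderson-Hasselbalch, pH = pKa + log([A^-]/[HA]) = 3.85 + log(0.004250/0.003962) = 3.85 + (+0.03) = 3.88.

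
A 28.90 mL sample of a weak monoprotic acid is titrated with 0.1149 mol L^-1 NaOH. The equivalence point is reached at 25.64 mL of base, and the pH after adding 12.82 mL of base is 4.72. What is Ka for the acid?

12.82 mL is half of the equivalence volume, so this is the half-equivalence point where [HA] = [A^-].
At half-equivalence pH = pKa, so pKa = 4.72.
Ka = 10^(-4.72) = 1.9 x 10^-5.

1.9 x 10^-5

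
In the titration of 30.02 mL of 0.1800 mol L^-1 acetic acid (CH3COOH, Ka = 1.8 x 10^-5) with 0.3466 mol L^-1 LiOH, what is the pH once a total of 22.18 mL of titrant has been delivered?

n(acid) = 0.1800 x 0.03002 = 0.005404 mol; n(LiOH) added = 0.3466 x 0.02218 = 0.007688 mol.
Base is in excess by 0.007688 - 0.005404 = 0.002284 mol in a total volume of 0.05220 L.
[OH^-] = 0.002284/0.05220 = 0.04375 M, so pOH = 1.36 and pH = 14.00 - 1.36 = 12.64.

12.64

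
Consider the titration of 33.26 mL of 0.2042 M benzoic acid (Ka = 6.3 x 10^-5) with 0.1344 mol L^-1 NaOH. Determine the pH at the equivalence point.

8.55

n(C6H5COOH) = 0.2042 x 0.03326 = 0.006792 mol; V(NaOH) at equivalence = 0.006792/0.1344 = 0.05053 L.
At equivalence all the acid is converted to C6H5COO-; total volume = 0.03326 + 0.05053 = 0.08379 L, so [C6H5COO-] = 0.006792/0.08379 = 0.08105 M.
Kb = Kw/Ka = 1.0e-14 / 6.3 x 10^-5 = 1.59e-10.
[OH^-] = sqrt(Kb x [C6H5COO-]) = sqrt(1.59e-10 x 0.08105) = 3.59e-6 M.
pOH = 5.45, so pH = 14.00 - 5.45 = 8.55.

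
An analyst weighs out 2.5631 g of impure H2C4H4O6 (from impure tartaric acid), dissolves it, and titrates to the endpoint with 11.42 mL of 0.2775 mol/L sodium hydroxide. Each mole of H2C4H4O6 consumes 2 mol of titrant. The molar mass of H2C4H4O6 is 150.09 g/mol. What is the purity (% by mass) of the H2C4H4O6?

n(NaOH) = 0.2775 x 0.01142 = 0.003169 mol.
n(H2C4H4O6) = 0.003169 / 2 = 0.001585 mol.
mass of H2C4H4O6 = 0.001585 x 150.09 = 0.2378 g.
% purity = 0.2378 / 2.5631 x 100 = 9.28%.

9.28%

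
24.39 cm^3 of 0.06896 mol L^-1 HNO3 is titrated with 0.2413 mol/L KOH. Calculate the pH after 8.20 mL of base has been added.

11.96

n(acid) = 0.06896 x 0.02439 = 0.001682 mol; n(KOH) added = 0.2413 x 0.008200 = 0.001979 mol.
Base is in excess by 0.001979 - 0.001682 = 0.0002967 mol in a total volume of 0.03259 L.
[OH^-] = 0.0002967/0.03259 = 0.009105 M, so pOH = 2.04 and pH = 14.00 - 2.04 = 11.96.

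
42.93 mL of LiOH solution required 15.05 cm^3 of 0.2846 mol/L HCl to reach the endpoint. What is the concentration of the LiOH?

n(HCl) delivered = 0.2846 x 0.01505 = 0.004283 mol.
For a 1:1 reaction, n(LiOH) = 0.004283 mol.
[LiOH] = 0.004283 mol / 0.04293 L = 0.0998 M.

0.0998 M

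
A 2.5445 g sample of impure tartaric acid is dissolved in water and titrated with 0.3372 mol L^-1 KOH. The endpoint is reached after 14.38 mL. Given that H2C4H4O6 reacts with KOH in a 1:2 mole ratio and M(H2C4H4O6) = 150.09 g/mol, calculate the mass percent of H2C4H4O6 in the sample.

14.3%

n(KOH) = 0.3372 x 0.01438 = 0.004849 mol.
n(H2C4H4O6) = 0.004849 / 2 = 0.002424 mol.
mass of H2C4H4O6 = 0.002424 x 150.09 = 0.3639 g.
% purity = 0.3639 / 2.5445 x 100 = 14.3%.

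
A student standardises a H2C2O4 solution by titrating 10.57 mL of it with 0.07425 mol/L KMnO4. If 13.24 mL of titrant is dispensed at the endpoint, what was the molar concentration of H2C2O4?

0.233 M

n(KMnO4) = 0.07425 x 0.01324 = 0.0009831 mol.
From the balanced equation, 2 mol KMnO4 reacts with 5 mol H2C2O4, so n(H2C2O4) = 0.0009831 x 5/2 = 0.002458 mol.
[H2C2O4] = 0.002458 / 0.01057 L = 0.233 M.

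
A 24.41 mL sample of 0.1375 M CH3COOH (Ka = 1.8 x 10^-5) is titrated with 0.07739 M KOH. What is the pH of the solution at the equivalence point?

8.72

n(CH3COOH) = 0.1375 x 0.02441 = 0.003356 mol; V(KOH) at equivalence = 0.003356/0.07739 = 0.04337 L.
At equivalence all the acid is converted to CH3COO-; total volume = 0.02441 + 0.04337 = 0.06778 L, so [CH3COO-] = 0.003356/0.06778 = 0.04952 M.
Kb = Kw/Ka = 1.0e-14 / 1.8 x 10^-5 = 5.56e-10.
[OH^-] = sqrt(Kb x [CH3COO-]) = sqrt(5.56e-10 x 0.04952) = 5.25e-6 M.
pOH = 5.28, so pH = 14.00 - 5.28 = 8.72.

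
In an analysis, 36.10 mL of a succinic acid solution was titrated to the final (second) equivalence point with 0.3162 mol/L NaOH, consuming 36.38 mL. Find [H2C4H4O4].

0.159 M

n(NaOH) = 0.3162 x 0.03638 = 0.01150 mol.
At the final (second) equivalence point, 2 mol OH^- react per mol H2C4H4O4, so n(H2C4H4O4) = 0.01150 / 2 = 0.005752 mol.
[H2C4H4O4] = 0.005752 / 0.03610 L = 0.159 M.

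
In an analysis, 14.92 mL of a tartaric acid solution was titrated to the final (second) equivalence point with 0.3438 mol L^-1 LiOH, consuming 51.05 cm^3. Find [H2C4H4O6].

0.588 M

n(LiOH) = 0.3438 x 0.05105 = 0.01755 mol.
At the final (second) equivalence point, 2 mol OH^- react per mol H2C4H4O6, so n(H2C4H4O6) = 0.01755 / 2 = 0.008775 mol.
[H2C4H4O6] = 0.008775 / 0.01492 L = 0.588 M.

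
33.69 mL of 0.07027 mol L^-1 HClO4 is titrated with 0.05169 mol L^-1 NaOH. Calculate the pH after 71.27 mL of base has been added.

12.10

n(acid) = 0.07027 x 0.03369 = 0.002367 mol; n(NaOH) added = 0.05169 x 0.07127 = 0.003684 mol.
Base is in excess by 0.003684 - 0.002367 = 0.001317 mol in a total volume of 0.1050 L.
[OH^-] = 0.001317/0.1050 = 0.01254 M, so pOH = 1.90 and pH = 14.00 - 1.90 = 12.10.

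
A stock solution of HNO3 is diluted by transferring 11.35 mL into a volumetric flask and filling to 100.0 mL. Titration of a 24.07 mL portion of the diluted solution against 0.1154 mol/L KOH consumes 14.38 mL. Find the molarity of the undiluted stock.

0.607 M

n(KOH) = 0.1154 x 0.01438 = 0.001659 mol.
n(HNO3) in the aliquot = 0.001659 mol.
[diluted HNO3] = 0.001659 / 0.02407 = 0.06894 M.
Dilution factor = 100.0/11.35 = 8.811, so [stock] = 0.06894 x 8.811 = 0.607 M.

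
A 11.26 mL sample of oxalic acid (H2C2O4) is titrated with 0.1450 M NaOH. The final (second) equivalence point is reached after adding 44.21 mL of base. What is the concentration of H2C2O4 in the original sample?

n(NaOH) = 0.1450 x 0.04421 = 0.006410 mol.
At the final (second) equivalence point, 2 mol OH^- react per mol H2C2O4, so n(H2C2O4) = 0.006410 / 2 = 0.003205 mol.
[H2C2O4] = 0.003205 / 0.01126 L = 0.285 M.

0.285 M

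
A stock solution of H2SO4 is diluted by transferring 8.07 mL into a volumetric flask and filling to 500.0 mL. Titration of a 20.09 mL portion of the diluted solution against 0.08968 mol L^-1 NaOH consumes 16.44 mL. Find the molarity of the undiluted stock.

2.27 M

n(NaOH) = 0.08968 x 0.01644 = 0.001474 mol.
n(H2SO4) in the aliquot = 0.001474 x 1/2 = 0.0007372 mol.
[diluted H2SO4] = 0.0007372 / 0.02009 = 0.03669 M.
Dilution factor = 500.0/8.070 = 61.96, so [stock] = 0.03669 x 61.96 = 2.27 M.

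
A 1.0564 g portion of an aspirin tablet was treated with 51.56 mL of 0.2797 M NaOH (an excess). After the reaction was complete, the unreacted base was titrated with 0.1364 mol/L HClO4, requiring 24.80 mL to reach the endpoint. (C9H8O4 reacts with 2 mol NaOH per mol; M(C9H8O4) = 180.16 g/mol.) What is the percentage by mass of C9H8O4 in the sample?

Total n(NaOH) added = 0.2797 x 0.05156 = 0.01442 mol.
n(HClO4) used = 0.1364 x 0.02480 = 0.003383 mol, which equals the excess n(NaOH).
So n(NaOH) consumed by the sample = 0.01442 - 0.003383 = 0.01104 mol.
n(C9H8O4) = 0.01104 / 2 = 0.005519 mol.
mass C9H8O4 = 0.005519 x 180.16 = 0.9944 g, so %C9H8O4 = 0.9944/1.0564 x 100 = 94.1%.

94.1%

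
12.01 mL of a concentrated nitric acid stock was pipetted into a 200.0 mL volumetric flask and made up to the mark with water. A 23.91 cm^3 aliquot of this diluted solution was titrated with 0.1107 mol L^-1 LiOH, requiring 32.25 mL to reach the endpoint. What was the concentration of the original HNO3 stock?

n(LiOH) = 0.1107 x 0.03225 = 0.003570 mol.
n(HNO3) in the aliquot = 0.003570 mol.
[diluted HNO3] = 0.003570 / 0.02391 = 0.1493 M.
Dilution factor = 200.0/12.01 = 16.65, so [stock] = 0.1493 x 16.65 = 2.49 M.

2.49 M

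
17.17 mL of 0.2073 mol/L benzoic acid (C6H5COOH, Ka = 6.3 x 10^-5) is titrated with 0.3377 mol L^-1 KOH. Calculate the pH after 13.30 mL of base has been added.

12.49

n(acid) = 0.2073 x 0.01717 = 0.003559 mol; n(KOH) added = 0.3377 x 0.01330 = 0.004491 mol.
Base is in excess by 0.004491 - 0.003559 = 0.0009321 mol in a total volume of 0.03047 L.
[OH^-] = 0.0009321/0.03047 = 0.03059 M, so pOH = 1.51 and pH = 14.00 - 1.51 = 12.49.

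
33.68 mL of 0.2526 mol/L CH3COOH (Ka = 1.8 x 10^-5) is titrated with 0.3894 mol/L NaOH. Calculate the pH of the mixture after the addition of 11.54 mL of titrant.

Initial n(CH3COOH) = 0.2526 x 0.03368 = 0.008508 mol.
n(NaOH) added = 0.3894 x 0.01154 = 0.004494 mol, converting that many moles of CH3COOH to CH3COO-.
Remaining n(CH3COOH) = 0.004014 mol; n(CH3COO-) = 0.004494 mol.
By Henderson-Hasselbalch, pH = pKa + log([A^-]/[HA]) = 4.74 + log(0.004494/0.004014) = 4.74 + (+0.05) = 4.79.

4.79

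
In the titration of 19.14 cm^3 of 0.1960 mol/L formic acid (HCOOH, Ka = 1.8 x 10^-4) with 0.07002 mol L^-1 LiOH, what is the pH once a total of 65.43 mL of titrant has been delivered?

n(acid) = 0.1960 x 0.01914 = 0.003751 mol; n(LiOH) added = 0.07002 x 0.06543 = 0.004581 mol.
Base is in excess by 0.004581 - 0.003751 = 0.0008300 mol in a total volume of 0.08457 L.
[OH^-] = 0.0008300/0.08457 = 0.009814 M, so pOH = 2.01 and pH = 14.00 - 2.01 = 11.99.

11.99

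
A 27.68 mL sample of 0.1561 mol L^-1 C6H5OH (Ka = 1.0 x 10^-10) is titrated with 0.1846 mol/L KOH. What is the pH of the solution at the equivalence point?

n(C6H5OH) = 0.1561 x 0.02768 = 0.004321 mol; V(KOH) at equivalence = 0.004321/0.1846 = 0.02341 L.
At equivalence all the acid is converted to C6H5O-; total volume = 0.02768 + 0.02341 = 0.05109 L, so [C6H5O-] = 0.004321/0.05109 = 0.08458 M.
Kb = Kw/Ka = 1.0e-14 / 1.0 x 10^-10 = 0.000100.
[OH^-] = sqrt(Kb x [C6H5O-]) = sqrt(0.000100 x 0.08458) = 0.00291 M.
pOH = 2.54, so pH = 14.00 - 2.54 = 11.46.

11.46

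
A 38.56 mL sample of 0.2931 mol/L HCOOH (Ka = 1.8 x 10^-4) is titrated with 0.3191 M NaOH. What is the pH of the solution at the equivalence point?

n(HCOOH) = 0.2931 x 0.03856 = 0.01130 mol; V(NaOH) at equivalence = 0.01130/0.3191 = 0.03542 L.
At equivalence all the acid is converted to HCOO-; total volume = 0.03856 + 0.03542 = 0.07398 L, so [HCOO-] = 0.01130/0.07398 = 0.1528 M.
Kb = Kw/Ka = 1.0e-14 / 1.8 x 10^-4 = 5.56e-11.
[OH^-] = sqrt(Kb x [HCOO-]) = sqrt(5.56e-11 x 0.1528) = 2.91e-6 M.
pOH = 5.54, so pH = 14.00 - 5.54 = 8.46.

8.46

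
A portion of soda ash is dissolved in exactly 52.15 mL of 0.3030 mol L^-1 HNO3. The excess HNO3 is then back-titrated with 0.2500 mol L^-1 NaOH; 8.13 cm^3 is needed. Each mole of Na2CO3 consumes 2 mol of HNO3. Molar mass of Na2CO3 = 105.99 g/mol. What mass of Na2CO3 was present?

0.730 g

Total n(HNO3) added = 0.3030 x 0.05215 = 0.01580 mol.
n(NaOH) used = 0.2500 x 0.008130 = 0.002033 mol, which equals the excess n(HNO3).
So n(HNO3) consumed by the sample = 0.01580 - 0.002033 = 0.01377 mol.
n(Na2CO3) = 0.01377 / 2 = 0.006884 mol.
mass = 0.006884 mol x 105.99 g/mol = 0.730 g.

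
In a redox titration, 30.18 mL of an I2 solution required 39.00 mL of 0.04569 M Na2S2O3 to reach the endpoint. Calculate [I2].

n(Na2S2O3) = 0.04569 x 0.03900 = 0.001782 mol.
From the balanced equation, 2 mol Na2S2O3 reacts with 1 mol I2, so n(I2) = 0.001782 x 1/2 = 0.0008910 mol.
[I2] = 0.0008910 / 0.03018 L = 0.0295 M.

0.0295 M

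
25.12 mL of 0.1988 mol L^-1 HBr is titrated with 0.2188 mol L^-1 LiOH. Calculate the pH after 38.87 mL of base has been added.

12.74

n(acid) = 0.1988 x 0.02512 = 0.004994 mol; n(LiOH) added = 0.2188 x 0.03887 = 0.008505 mol.
Base is in excess by 0.008505 - 0.004994 = 0.003511 mol in a total volume of 0.06399 L.
[OH^-] = 0.003511/0.06399 = 0.05487 M, so pOH = 1.26 and pH = 14.00 - 1.26 = 12.74.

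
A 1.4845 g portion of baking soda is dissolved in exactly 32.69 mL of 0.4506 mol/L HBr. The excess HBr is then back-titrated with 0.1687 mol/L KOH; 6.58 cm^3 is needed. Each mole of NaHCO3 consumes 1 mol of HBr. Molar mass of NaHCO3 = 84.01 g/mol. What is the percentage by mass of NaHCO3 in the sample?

77.1%

Total n(HBr) added = 0.4506 x 0.03269 = 0.01473 mol.
n(KOH) used = 0.1687 x 0.006580 = 0.001110 mol, which equals the excess n(HBr).
So n(HBr) consumed by the sample = 0.01473 - 0.001110 = 0.01362 mol.
n(NaHCO3) = 0.01362 / 1 = 0.01362 mol.
mass NaHCO3 = 0.01362 x 84.01 = 1.144 g, so %NaHCO3 = 1.144/1.4845 x 100 = 77.1%.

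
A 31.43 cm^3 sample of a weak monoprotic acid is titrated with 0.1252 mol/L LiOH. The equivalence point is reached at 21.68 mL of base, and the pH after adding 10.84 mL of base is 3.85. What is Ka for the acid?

1.4 x 10^-4

10.84 mL is half of the equivalence volume, so this is the half-equivalence point where [HA] = [A^-].
At half-equivalence pH = pKa, so pKa = 3.85.
Ka = 10^(-3.85) = 1.4 x 10^-4.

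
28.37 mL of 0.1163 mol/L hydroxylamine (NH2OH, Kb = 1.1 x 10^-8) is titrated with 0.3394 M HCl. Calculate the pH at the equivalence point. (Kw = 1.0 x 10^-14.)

n(NH2OH) = 0.1163 x 0.02837 = 0.003299 mol; V(HCl) at equivalence = 0.003299/0.3394 = 0.009721 L.
At equivalence the base is fully converted to NH3OH+; total volume = 0.03809 L, so [NH3OH+] = 0.003299/0.03809 = 0.08662 M.
Ka(NH3OH+) = Kw/Kb = 1.0e-14 / 1.1 x 10^-8 = 9.09e-7.
[H^+] = sqrt(Ka x [NH3OH+]) = sqrt(9.09e-7 x 0.08662) = 0.000281 M.
pH = -log(0.000281) = 3.55.

3.55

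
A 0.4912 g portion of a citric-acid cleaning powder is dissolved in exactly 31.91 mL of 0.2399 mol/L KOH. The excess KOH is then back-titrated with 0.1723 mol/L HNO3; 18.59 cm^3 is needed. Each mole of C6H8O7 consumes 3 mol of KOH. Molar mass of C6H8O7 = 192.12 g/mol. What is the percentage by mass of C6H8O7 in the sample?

Total n(KOH) added = 0.2399 x 0.03191 = 0.007655 mol.
n(HNO3) used = 0.1723 x 0.01859 = 0.003203 mol, which equals the excess n(KOH).
So n(KOH) consumed by the sample = 0.007655 - 0.003203 = 0.004452 mol.
n(C6H8O7) = 0.004452 / 3 = 0.001484 mol.
mass C6H8O7 = 0.001484 x 192.12 = 0.2851 g, so %C6H8O7 = 0.2851/0.4912 x 100 = 58.0%.

58.0%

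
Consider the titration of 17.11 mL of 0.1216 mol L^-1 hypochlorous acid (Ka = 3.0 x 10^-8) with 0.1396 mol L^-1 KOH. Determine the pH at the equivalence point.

n(HClO) = 0.1216 x 0.01711 = 0.002081 mol; V(KOH) at equivalence = 0.002081/0.1396 = 0.01490 L.
At equivalence all the acid is converted to ClO-; total volume = 0.01711 + 0.01490 = 0.03201 L, so [ClO-] = 0.002081/0.03201 = 0.06499 M.
Kb = Kw/Ka = 1.0e-14 / 3.0 x 10^-8 = 3.33e-7.
[OH^-] = sqrt(Kb x [ClO-]) = sqrt(3.33e-7 x 0.06499) = 0.000147 M.
pOH = 3.83, so pH = 14.00 - 3.83 = 10.17.

10.17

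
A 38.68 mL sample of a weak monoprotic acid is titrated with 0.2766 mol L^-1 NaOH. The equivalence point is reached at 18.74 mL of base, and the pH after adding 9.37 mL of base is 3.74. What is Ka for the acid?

9.37 mL is half of the equivalence volume, so this is the half-equivalence point where [HA] = [A^-].
At half-equivalence pH = pKa, so pKa = 3.74.
Ka = 10^(-3.74) = 1.8 x 10^-4.

1.8 x 10^-4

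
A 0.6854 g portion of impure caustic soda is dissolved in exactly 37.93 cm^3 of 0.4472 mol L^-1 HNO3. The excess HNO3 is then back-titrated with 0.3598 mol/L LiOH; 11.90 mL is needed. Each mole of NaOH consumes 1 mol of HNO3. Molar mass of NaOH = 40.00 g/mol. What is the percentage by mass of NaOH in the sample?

74.0%

Total n(HNO3) added = 0.4472 x 0.03793 = 0.01696 mol.
n(LiOH) used = 0.3598 x 0.01190 = 0.004282 mol, which equals the excess n(HNO3).
So n(HNO3) consumed by the sample = 0.01696 - 0.004282 = 0.01268 mol.
n(NaOH) = 0.01268 / 1 = 0.01268 mol.
mass NaOH = 0.01268 x 40.00 = 0.5072 g, so %NaOH = 0.5072/0.6854 x 100 = 74.0%.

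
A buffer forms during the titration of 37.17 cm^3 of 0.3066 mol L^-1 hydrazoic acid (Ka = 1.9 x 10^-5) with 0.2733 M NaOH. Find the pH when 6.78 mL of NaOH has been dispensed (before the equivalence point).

4.01

Initial n(HN3) = 0.3066 x 0.03717 = 0.01140 mol.
n(NaOH) added = 0.2733 x 0.006780 = 0.001853 mol, converting that many moles of HN3 to N3-.
Remaining n(HN3) = 0.009543 mol; n(N3-) = 0.001853 mol.
By Henderson-Hasselbalch, pH = pKa + log([A^-]/[HA]) = 4.72 + log(0.001853/0.009543) = 4.72 + (-0.71) = 4.01.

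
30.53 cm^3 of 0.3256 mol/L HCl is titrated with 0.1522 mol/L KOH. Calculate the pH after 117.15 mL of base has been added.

12.73

n(acid) = 0.3256 x 0.03053 = 0.009941 mol; n(KOH) added = 0.1522 x 0.1172 = 0.01783 mol.
Base is in excess by 0.01783 - 0.009941 = 0.007890 mol in a total volume of 0.1477 L.
[OH^-] = 0.007890/0.1477 = 0.05342 M, so pOH = 1.27 and pH = 14.00 - 1.27 = 12.73.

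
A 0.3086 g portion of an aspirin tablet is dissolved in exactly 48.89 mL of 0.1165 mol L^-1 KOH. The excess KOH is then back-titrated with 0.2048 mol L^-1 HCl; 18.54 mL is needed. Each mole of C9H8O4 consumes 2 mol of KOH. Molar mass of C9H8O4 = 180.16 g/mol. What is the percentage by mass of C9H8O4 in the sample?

Total n(KOH) added = 0.1165 x 0.04889 = 0.005696 mol.
n(HCl) used = 0.2048 x 0.01854 = 0.003797 mol, which equals the excess n(KOH).
So n(KOH) consumed by the sample = 0.005696 - 0.003797 = 0.001899 mol.
n(C9H8O4) = 0.001899 / 2 = 0.0009493 mol.
mass C9H8O4 = 0.0009493 x 180.16 = 0.1710 g, so %C9H8O4 = 0.1710/0.3086 x 100 = 55.4%.

55.4%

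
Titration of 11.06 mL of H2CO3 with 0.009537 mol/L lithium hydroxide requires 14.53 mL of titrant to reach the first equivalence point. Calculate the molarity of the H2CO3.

n(LiOH) = 0.009537 x 0.01453 = 0.0001386 mol.
At the first equivalence point, 1 mol OH^- react per mol H2CO3, so n(H2CO3) = 0.0001386 / 1 = 0.0001386 mol.
[H2CO3] = 0.0001386 / 0.01106 L = 0.0125 M.

0.0125 M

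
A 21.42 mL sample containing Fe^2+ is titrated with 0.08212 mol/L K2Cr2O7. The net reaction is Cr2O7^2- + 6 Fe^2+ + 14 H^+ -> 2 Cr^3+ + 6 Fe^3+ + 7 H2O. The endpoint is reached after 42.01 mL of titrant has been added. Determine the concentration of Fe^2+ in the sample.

n(K2Cr2O7) = 0.08212 x 0.04201 = 0.003450 mol.
From the balanced equation, 1 mol K2Cr2O7 reacts with 6 mol Fe^2+, so n(Fe^2+) = 0.003450 x 6/1 = 0.02070 mol.
[Fe^2+] = 0.02070 / 0.02142 L = 0.966 M.

0.966 M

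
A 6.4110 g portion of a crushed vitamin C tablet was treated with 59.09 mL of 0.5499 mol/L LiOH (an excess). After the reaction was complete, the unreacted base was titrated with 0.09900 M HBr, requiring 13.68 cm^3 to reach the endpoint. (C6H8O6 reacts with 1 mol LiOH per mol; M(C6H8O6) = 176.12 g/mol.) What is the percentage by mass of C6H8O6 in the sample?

Total n(LiOH) added = 0.5499 x 0.05909 = 0.03249 mol.
n(HBr) used = 0.09900 x 0.01368 = 0.001354 mol, which equals the excess n(LiOH).
So n(LiOH) consumed by the sample = 0.03249 - 0.001354 = 0.03114 mol.
n(C6H8O6) = 0.03114 / 1 = 0.03114 mol.
mass C6H8O6 = 0.03114 x 176.12 = 5.484 g, so %C6H8O6 = 5.484/6.4110 x 100 = 85.5%.

85.5%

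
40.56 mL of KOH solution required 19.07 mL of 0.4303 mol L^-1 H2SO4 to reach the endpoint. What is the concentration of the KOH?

n(H2SO4) delivered = 0.4303 x 0.01907 = 0.008206 mol.
The reaction is 2 KOH + 1 H2SO4, so n(KOH) = 0.008206 x 2/1 = 0.01641 mol.
[KOH] = 0.01641 mol / 0.04056 L = 0.405 M.

0.405 M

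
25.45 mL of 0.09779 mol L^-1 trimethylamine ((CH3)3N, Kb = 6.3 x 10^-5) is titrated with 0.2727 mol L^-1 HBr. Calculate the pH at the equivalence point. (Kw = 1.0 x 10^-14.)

5.47

n((CH3)3N) = 0.09779 x 0.02545 = 0.002489 mol; V(HBr) at equivalence = 0.002489/0.2727 = 0.009126 L.
At equivalence the base is fully converted to (CH3)3NH+; total volume = 0.03458 L, so [(CH3)3NH+] = 0.002489/0.03458 = 0.07198 M.
Ka((CH3)3NH+) = Kw/Kb = 1.0e-14 / 6.3 x 10^-5 = 1.59e-10.
[H^+] = sqrt(Ka x [(CH3)3NH+]) = sqrt(1.59e-10 x 0.07198) = 3.38e-6 M.
pH = -log(3.38e-6) = 5.47.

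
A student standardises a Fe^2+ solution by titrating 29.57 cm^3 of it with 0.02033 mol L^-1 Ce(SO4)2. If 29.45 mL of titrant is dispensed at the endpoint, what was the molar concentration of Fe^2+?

n(Ce(SO4)2) = 0.02033 x 0.02945 = 0.0005987 mol.
From the balanced equation, 1 mol Ce(SO4)2 reacts with 1 mol Fe^2+, so n(Fe^2+) = 0.0005987 x 1/1 = 0.0005987 mol.
[Fe^2+] = 0.0005987 / 0.02957 L = 0.0202 M.

0.0202 M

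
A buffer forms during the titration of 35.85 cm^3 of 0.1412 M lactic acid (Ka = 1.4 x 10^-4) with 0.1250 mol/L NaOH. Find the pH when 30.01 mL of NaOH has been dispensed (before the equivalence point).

4.31

Initial n(HC3H5O3) = 0.1412 x 0.03585 = 0.005062 mol.
n(NaOH) added = 0.1250 x 0.03001 = 0.003751 mol, converting that many moles of HC3H5O3 to C3H5O3-.
Remaining n(HC3H5O3) = 0.001311 mol; n(C3H5O3-) = 0.003751 mol.
By Henderson-Hasselbalch, pH = pKa + log([A^-]/[HA]) = 3.85 + log(0.003751/0.001311) = 3.85 + (+0.46) = 4.31.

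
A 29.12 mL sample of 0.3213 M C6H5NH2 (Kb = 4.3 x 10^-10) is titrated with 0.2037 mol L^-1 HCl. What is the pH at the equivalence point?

n(C6H5NH2) = 0.3213 x 0.02912 = 0.009356 mol; V(HCl) at equivalence = 0.009356/0.2037 = 0.04593 L.
At equivalence the base is fully converted to C6H5NH3+; total volume = 0.07505 L, so [C6H5NH3+] = 0.009356/0.07505 = 0.1247 M.
Ka(C6H5NH3+) = Kw/Kb = 1.0e-14 / 4.3 x 10^-10 = 2.33e-5.
[H^+] = sqrt(Ka x [C6H5NH3+]) = sqrt(2.33e-5 x 0.1247) = 0.00170 M.
pH = -log(0.00170) = 2.77.

2.77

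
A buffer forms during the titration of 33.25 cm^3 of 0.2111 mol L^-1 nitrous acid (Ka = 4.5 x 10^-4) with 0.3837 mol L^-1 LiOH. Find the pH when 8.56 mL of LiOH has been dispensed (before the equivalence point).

Initial n(HNO2) = 0.2111 x 0.03325 = 0.007019 mol.
n(LiOH) added = 0.3837 x 0.008560 = 0.003284 mol, converting that many moles of HNO2 to NO2-.
Remaining n(HNO2) = 0.003735 mol; n(NO2-) = 0.003284 mol.
By Henderson-Hasselbalch, pH = pKa + log([A^-]/[HA]) = 3.35 + log(0.003284/0.003735) = 3.35 + (-0.06) = 3.29.

3.29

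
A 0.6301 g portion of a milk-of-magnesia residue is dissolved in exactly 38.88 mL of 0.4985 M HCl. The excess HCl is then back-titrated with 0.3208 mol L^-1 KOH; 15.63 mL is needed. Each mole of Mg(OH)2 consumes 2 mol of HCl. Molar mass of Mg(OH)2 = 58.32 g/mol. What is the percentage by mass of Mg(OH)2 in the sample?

Total n(HCl) added = 0.4985 x 0.03888 = 0.01938 mol.
n(KOH) used = 0.3208 x 0.01563 = 0.005014 mol, which equals the excess n(HCl).
So n(HCl) consumed by the sample = 0.01938 - 0.005014 = 0.01437 mol.
n(Mg(OH)2) = 0.01437 / 2 = 0.007184 mol.
mass Mg(OH)2 = 0.007184 x 58.32 = 0.4190 g, so %Mg(OH)2 = 0.4190/0.6301 x 100 = 66.5%.

66.5%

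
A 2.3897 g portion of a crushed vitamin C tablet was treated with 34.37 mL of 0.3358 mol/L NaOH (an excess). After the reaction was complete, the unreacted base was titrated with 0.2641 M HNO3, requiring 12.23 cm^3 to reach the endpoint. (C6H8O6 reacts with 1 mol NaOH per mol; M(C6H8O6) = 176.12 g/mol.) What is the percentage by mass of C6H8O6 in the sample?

Total n(NaOH) added = 0.3358 x 0.03437 = 0.01154 mol.
n(HNO3) used = 0.2641 x 0.01223 = 0.003230 mol, which equals the excess n(NaOH).
So n(NaOH) consumed by the sample = 0.01154 - 0.003230 = 0.008312 mol.
n(C6H8O6) = 0.008312 / 1 = 0.008312 mol.
mass C6H8O6 = 0.008312 x 176.12 = 1.464 g, so %C6H8O6 = 1.464/2.3897 x 100 = 61.3%.

61.3%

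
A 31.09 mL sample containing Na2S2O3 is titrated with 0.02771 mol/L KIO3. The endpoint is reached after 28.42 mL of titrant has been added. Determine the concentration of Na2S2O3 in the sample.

0.152 M

n(KIO3) = 0.02771 x 0.02842 = 0.0007875 mol.
From the balanced equation, 1 mol KIO3 reacts with 6 mol Na2S2O3, so n(Na2S2O3) = 0.0007875 x 6/1 = 0.004725 mol.
[Na2S2O3] = 0.004725 / 0.03109 L = 0.152 M.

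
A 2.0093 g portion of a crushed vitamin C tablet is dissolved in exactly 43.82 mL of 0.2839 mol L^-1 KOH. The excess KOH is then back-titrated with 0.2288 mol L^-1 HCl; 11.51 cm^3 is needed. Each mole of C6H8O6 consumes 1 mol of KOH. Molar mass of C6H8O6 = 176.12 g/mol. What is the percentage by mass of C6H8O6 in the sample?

86.0%

Total n(KOH) added = 0.2839 x 0.04382 = 0.01244 mol.
n(HCl) used = 0.2288 x 0.01151 = 0.002633 mol, which equals the excess n(KOH).
So n(KOH) consumed by the sample = 0.01244 - 0.002633 = 0.009807 mol.
n(C6H8O6) = 0.009807 / 1 = 0.009807 mol.
mass C6H8O6 = 0.009807 x 176.12 = 1.727 g, so %C6H8O6 = 1.727/2.0093 x 100 = 86.0%.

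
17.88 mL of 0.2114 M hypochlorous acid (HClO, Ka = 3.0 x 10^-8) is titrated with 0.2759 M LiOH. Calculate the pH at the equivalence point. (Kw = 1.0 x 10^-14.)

10.30

n(HClO) = 0.2114 x 0.01788 = 0.003780 mol; V(LiOH) at equivalence = 0.003780/0.2759 = 0.01370 L.
At equivalence all the acid is converted to ClO-; total volume = 0.01788 + 0.01370 = 0.03158 L, so [ClO-] = 0.003780/0.03158 = 0.1197 M.
Kb = Kw/Ka = 1.0e-14 / 3.0 x 10^-8 = 3.33e-7.
[OH^-] = sqrt(Kb x [ClO-]) = sqrt(3.33e-7 x 0.1197) = 0.000200 M.
pOH = 3.70, so pH = 14.00 - 3.70 = 10.30.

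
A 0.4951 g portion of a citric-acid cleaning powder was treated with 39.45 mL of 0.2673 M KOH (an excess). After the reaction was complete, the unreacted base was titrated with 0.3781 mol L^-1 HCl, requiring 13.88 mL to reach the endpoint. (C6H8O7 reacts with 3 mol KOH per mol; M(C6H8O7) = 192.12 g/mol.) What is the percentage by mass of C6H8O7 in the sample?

Total n(KOH) added = 0.2673 x 0.03945 = 0.01054 mol.
n(HCl) used = 0.3781 x 0.01388 = 0.005248 mol, which equals the excess n(KOH).
So n(KOH) consumed by the sample = 0.01054 - 0.005248 = 0.005297 mol.
n(C6H8O7) = 0.005297 / 3 = 0.001766 mol.
mass C6H8O7 = 0.001766 x 192.12 = 0.3392 g, so %C6H8O7 = 0.3392/0.4951 x 100 = 68.5%.

68.5%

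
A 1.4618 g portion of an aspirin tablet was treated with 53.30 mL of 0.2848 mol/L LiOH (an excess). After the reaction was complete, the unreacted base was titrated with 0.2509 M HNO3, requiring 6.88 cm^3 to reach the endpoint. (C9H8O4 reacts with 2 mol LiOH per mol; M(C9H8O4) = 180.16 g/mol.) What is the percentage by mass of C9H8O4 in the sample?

82.9%

Total n(LiOH) added = 0.2848 x 0.05330 = 0.01518 mol.
n(HNO3) used = 0.2509 x 0.006880 = 0.001726 mol, which equals the excess n(LiOH).
So n(LiOH) consumed by the sample = 0.01518 - 0.001726 = 0.01345 mol.
n(C9H8O4) = 0.01345 / 2 = 0.006727 mol.
mass C9H8O4 = 0.006727 x 180.16 = 1.212 g, so %C9H8O4 = 1.212/1.4618 x 100 = 82.9%.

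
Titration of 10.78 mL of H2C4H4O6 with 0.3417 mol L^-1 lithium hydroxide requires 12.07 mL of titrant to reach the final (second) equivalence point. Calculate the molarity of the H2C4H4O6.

0.191 M

n(LiOH) = 0.3417 x 0.01207 = 0.004124 mol.
At the final (second) equivalence point, 2 mol OH^- react per mol H2C4H4O6, so n(H2C4H4O6) = 0.004124 / 2 = 0.002062 mol.
[H2C4H4O6] = 0.002062 / 0.01078 L = 0.191 M.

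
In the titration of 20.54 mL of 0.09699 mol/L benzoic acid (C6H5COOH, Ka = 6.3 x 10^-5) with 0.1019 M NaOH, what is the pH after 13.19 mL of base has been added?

4.52

Initial n(C6H5COOH) = 0.09699 x 0.02054 = 0.001992 mol.
n(NaOH) added = 0.1019 x 0.01319 = 0.001344 mol, converting that many moles of C6H5COOH to C6H5COO-.
Remaining n(C6H5COOH) = 0.0006481 mol; n(C6H5COO-) = 0.001344 mol.
By Henderson-Hasselbalch, pH = pKa + log([A^-]/[HA]) = 4.20 + log(0.001344/0.0006481) = 4.20 + (+0.32) = 4.52.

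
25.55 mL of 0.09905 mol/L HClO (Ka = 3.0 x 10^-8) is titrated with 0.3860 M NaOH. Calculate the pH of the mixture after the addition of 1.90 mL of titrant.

7.13

Initial n(HClO) = 0.09905 x 0.02555 = 0.002531 mol.
n(NaOH) added = 0.3860 x 0.001900 = 0.0007334 mol, converting that many moles of HClO to ClO-.
Remaining n(HClO) = 0.001797 mol; n(ClO-) = 0.0007334 mol.
By Henderson-Hasselbalch, pH = pKa + log([A^-]/[HA]) = 7.52 + log(0.0007334/0.001797) = 7.52 + (-0.39) = 7.13.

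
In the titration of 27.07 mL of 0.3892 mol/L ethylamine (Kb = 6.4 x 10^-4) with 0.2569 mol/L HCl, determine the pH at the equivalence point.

5.81

n(C2H5NH2) = 0.3892 x 0.02707 = 0.01054 mol; V(HCl) at equivalence = 0.01054/0.2569 = 0.04101 L.
At equivalence the base is fully converted to C2H5NH3+; total volume = 0.06808 L, so [C2H5NH3+] = 0.01054/0.06808 = 0.1548 M.
Ka(C2H5NH3+) = Kw/Kb = 1.0e-14 / 6.4 x 10^-4 = 1.56e-11.
[H^+] = sqrt(Ka x [C2H5NH3+]) = sqrt(1.56e-11 x 0.1548) = 1.55e-6 M.
pH = -log(1.55e-6) = 5.81.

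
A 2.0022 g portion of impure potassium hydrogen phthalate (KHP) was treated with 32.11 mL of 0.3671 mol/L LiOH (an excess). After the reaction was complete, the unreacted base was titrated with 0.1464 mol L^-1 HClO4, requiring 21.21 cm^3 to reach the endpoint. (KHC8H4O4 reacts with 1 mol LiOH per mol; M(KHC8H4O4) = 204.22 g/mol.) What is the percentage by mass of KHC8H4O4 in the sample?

88.6%

Total n(LiOH) added = 0.3671 x 0.03211 = 0.01179 mol.
n(HClO4) used = 0.1464 x 0.02121 = 0.003105 mol, which equals the excess n(LiOH).
So n(LiOH) consumed by the sample = 0.01179 - 0.003105 = 0.008682 mol.
n(KHC8H4O4) = 0.008682 / 1 = 0.008682 mol.
mass KHC8H4O4 = 0.008682 x 204.22 = 1.773 g, so %KHC8H4O4 = 1.773/2.0022 x 100 = 88.6%.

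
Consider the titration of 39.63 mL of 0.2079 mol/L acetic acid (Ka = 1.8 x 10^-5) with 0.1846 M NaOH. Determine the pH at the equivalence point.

n(CH3COOH) = 0.2079 x 0.03963 = 0.008239 mol; V(NaOH) at equivalence = 0.008239/0.1846 = 0.04463 L.
At equivalence all the acid is converted to CH3COO-; total volume = 0.03963 + 0.04463 = 0.08426 L, so [CH3COO-] = 0.008239/0.08426 = 0.09778 M.
Kb = Kw/Ka = 1.0e-14 / 1.8 x 10^-5 = 5.56e-10.
[OH^-] = sqrt(Kb x [CH3COO-]) = sqrt(5.56e-10 x 0.09778) = 7.37e-6 M.
pOH = 5.13, so pH = 14.00 - 5.13 = 8.87.

8.87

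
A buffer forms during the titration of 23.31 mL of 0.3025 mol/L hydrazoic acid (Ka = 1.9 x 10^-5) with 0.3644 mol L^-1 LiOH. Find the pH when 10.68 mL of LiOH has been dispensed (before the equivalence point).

4.81

Initial n(HN3) = 0.3025 x 0.02331 = 0.007051 mol.
n(LiOH) added = 0.3644 x 0.01068 = 0.003892 mol, converting that many moles of HN3 to N3-.
Remaining n(HN3) = 0.003159 mol; n(N3-) = 0.003892 mol.
By Henderson-Hasselbalch, pH = pKa + log([A^-]/[HA]) = 4.72 + log(0.003892/0.003159) = 4.72 + (+0.09) = 4.81.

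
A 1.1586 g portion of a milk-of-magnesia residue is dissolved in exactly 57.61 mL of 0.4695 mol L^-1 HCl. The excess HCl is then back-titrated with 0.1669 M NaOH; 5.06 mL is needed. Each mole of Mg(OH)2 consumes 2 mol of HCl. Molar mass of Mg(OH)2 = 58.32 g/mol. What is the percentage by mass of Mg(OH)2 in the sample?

Total n(HCl) added = 0.4695 x 0.05761 = 0.02705 mol.
n(NaOH) used = 0.1669 x 0.005060 = 0.0008445 mol, which equals the excess n(HCl).
So n(HCl) consumed by the sample = 0.02705 - 0.0008445 = 0.02620 mol.
n(Mg(OH)2) = 0.02620 / 2 = 0.01310 mol.
mass Mg(OH)2 = 0.01310 x 58.32 = 0.7641 g, so %Mg(OH)2 = 0.7641/1.1586 x 100 = 65.9%.

65.9%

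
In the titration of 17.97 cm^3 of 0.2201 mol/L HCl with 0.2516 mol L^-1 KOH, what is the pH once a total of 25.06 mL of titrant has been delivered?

12.74

n(acid) = 0.2201 x 0.01797 = 0.003955 mol; n(KOH) added = 0.2516 x 0.02506 = 0.006305 mol.
Base is in excess by 0.006305 - 0.003955 = 0.002350 mol in a total volume of 0.04303 L.
[OH^-] = 0.002350/0.04303 = 0.05461 M, so pOH = 1.26 and pH = 14.00 - 1.26 = 12.74.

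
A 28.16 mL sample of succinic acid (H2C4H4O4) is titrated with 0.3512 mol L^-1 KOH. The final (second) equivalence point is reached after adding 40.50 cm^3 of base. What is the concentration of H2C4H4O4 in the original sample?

0.253 M

n(KOH) = 0.3512 x 0.04050 = 0.01422 mol.
At the final (second) equivalence point, 2 mol OH^- react per mol H2C4H4O4, so n(H2C4H4O4) = 0.01422 / 2 = 0.007112 mol.
[H2C4H4O4] = 0.007112 / 0.02816 L = 0.253 M.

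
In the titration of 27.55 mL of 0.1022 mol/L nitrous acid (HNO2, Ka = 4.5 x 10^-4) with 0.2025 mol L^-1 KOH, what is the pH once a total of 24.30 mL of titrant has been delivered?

n(acid) = 0.1022 x 0.02755 = 0.002816 mol; n(KOH) added = 0.2025 x 0.02430 = 0.004921 mol.
Base is in excess by 0.004921 - 0.002816 = 0.002105 mol in a total volume of 0.05185 L.
[OH^-] = 0.002105/0.05185 = 0.04060 M, so pOH = 1.39 and pH = 14.00 - 1.39 = 12.61.

12.61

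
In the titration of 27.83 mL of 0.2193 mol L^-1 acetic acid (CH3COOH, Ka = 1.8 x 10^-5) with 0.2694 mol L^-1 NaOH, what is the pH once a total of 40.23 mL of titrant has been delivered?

n(acid) = 0.2193 x 0.02783 = 0.006103 mol; n(NaOH) added = 0.2694 x 0.04023 = 0.01084 mol.
Base is in excess by 0.01084 - 0.006103 = 0.004735 mol in a total volume of 0.06806 L.
[OH^-] = 0.004735/0.06806 = 0.06957 M, so pOH = 1.16 and pH = 14.00 - 1.16 = 12.84.

12.84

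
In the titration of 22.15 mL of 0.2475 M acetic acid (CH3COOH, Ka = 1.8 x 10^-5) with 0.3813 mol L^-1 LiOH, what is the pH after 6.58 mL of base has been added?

Initial n(CH3COOH) = 0.2475 x 0.02215 = 0.005482 mol.
n(LiOH) added = 0.3813 x 0.006580 = 0.002509 mol, converting that many moles of CH3COOH to CH3COO-.
Remaining n(CH3COOH) = 0.002973 mol; n(CH3COO-) = 0.002509 mol.
By Henderson-Hasselbalch, pH = pKa + log([A^-]/[HA]) = 4.74 + log(0.002509/0.002973) = 4.74 + (-0.07) = 4.67.

4.67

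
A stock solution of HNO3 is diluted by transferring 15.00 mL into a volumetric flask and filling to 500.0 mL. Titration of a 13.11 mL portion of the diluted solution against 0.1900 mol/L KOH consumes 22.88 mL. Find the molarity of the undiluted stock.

11.1 M

n(KOH) = 0.1900 x 0.02288 = 0.004347 mol.
n(HNO3) in the aliquot = 0.004347 mol.
[diluted HNO3] = 0.004347 / 0.01311 = 0.3316 M.
Dilution factor = 500.0/15.00 = 33.33, so [stock] = 0.3316 x 33.33 = 11.1 M.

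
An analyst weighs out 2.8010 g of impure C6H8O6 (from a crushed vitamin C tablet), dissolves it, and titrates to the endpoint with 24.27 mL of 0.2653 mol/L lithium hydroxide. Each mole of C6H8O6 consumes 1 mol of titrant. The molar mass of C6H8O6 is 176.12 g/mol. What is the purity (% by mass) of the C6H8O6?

n(LiOH) = 0.2653 x 0.02427 = 0.006439 mol.
n(C6H8O6) = 0.006439 / 1 = 0.006439 mol.
mass of C6H8O6 = 0.006439 x 176.12 = 1.134 g.
% purity = 1.134 / 2.8010 x 100 = 40.5%.

40.5%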